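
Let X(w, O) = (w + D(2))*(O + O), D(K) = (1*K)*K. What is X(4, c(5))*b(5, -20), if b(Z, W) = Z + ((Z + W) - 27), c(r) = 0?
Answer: 0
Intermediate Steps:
b(Z, W) = -27 + W + 2*Z (b(Z, W) = Z + ((W + Z) - 27) = Z + (-27 + W + Z) = -27 + W + 2*Z)
D(K) = K² (D(K) = K*K = K²)
X(w, O) = 2*O*(4 + w) (X(w, O) = (w + 2²)*(O + O) = (w + 4)*(2*O) = (4 + w)*(2*O) = 2*O*(4 + w))
X(4, c(5))*b(5, -20) = (2*0*(4 + 4))*(-27 - 20 + 2*5) = (2*0*8)*(-27 - 20 + 10) = 0*(-37) = 0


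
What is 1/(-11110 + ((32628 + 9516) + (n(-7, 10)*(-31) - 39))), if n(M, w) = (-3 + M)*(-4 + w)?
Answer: 1/32855 ≈ 3.0437e-5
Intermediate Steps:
n(M, w) = (-4 + w)*(-3 + M)
1/(-11110 + ((32628 + 9516) + (n(-7, 10)*(-31) - 39))) = 1/(-11110 + ((32628 + 9516) + ((12 - 4*(-7) - 3*10 - 7*10)*(-31) - 39))) = 1/(-11110 + (42144 + ((12 + 28 - 30 - 70)*(-31) - 39))) = 1/(-11110 + (42144 + (-60*(-31) - 39))) = 1/(-11110 + (42144 + (1860 - 39))) = 1/(-11110 + (42144 + 1821)) = 1/(-11110 + 43965) = 1/32855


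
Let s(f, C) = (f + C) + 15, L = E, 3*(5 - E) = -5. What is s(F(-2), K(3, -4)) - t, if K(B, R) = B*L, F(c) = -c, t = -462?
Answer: 499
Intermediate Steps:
E = 20/3 (E = 5 - 1/3*(-5) = 5 + 5/3 = 20/3 ≈ 6.6667)
L = 20/3 ≈ 6.6667
K(B, R) = 20*B/3 (K(B, R) = B*(20/3) = 20*B/3)
s(f, C) = 15 + C + f (s(f, C) = (C + f) + 15 = 15 + C + f)
s(F(-2), K(3, -4)) - t = (15 + (20/3)*3 - 1*(-2)) - 1*(-462) = (15 + 20 + 2) + 462 = 37 + 462 = 499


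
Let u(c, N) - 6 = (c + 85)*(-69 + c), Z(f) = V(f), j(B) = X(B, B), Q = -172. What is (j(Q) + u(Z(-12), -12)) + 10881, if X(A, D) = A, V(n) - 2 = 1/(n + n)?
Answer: 2813857/576 ≈ 4885.2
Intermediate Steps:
V(n) = 2 + 1/(2*n) (V(n) = 2 + 1/(n + n) = 2 + 1/(2*n))
j(B) = B
Z(f) = 2 + 1/(2*f)
u(c, N) = 6 + (-69 + c)*(85 + c) (u(c, N) = 6 + (c + 85)*(-69 + c) = 6 + (85 + c)*(-69 + c) = 6 + (-69 + c)*(85 + c))
(j(Q) + u(Z(-12), -12)) + 10881 = (-172 + (-5859 + (2 + (½)/(-12))² + 16*(2 + (½)/(-12)))) + 10881 = (-172 + (-5859 + (2 + (½)*(-1/12))² + 16*(2 + (½)*(-1/12)))) + 10881 = (-172 + (-5859 + (2 - 1/24)² + 16*(2 - 1/24))) + 10881 = (-172 + (-5859 + (47/24)² + 16*(47/24))) + 10881 = (-172 + (-5859 + 2209/576 + 94/3)) + 10881 = (-172 - 3354527/576) + 10881 = -3453599/576 + 10881 = 2813857/576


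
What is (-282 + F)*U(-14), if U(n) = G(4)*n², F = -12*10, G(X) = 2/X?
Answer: -39396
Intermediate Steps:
F = -120
U(n) = n²/2 (U(n) = (2/4)*n² = (2*(¼))*n² = n²/2)
(-282 + F)*U(-14) = (-282 - 120)*((½)*(-14)²) = -201*196 = -402*98 = -39396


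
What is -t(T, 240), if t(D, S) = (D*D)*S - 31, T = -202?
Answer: -9792929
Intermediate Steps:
t(D, S) = -31 + S*D**2 (t(D, S) = D**2*S - 31 = S*D**2 - 31 = -31 + S*D**2)
-t(T, 240) = -(-31 + 240*(-202)**2) = -(-31 + 240*40804) = -(-31 + 9792960) = -1*9792929 = -9792929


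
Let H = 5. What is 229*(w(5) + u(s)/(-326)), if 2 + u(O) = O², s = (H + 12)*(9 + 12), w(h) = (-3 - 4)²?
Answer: -25527317/326 ≈ -78305.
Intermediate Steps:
w(h) = 49 (w(h) = (-7)² = 49)
s = 357 (s = (5 + 12)*(9 + 12) = 17*21 = 357)
u(O) = -2 + O²
229*(w(5) + u(s)/(-326)) = 229*(49 + (-2 + 357²)/(-326)) = 229*(49 + (-2 + 127449)*(-1/326)) = 229*(49 + 127447*(-1/326)) = 229*(49 - 127447/326) = 229*(-111473/326) = -25527317/326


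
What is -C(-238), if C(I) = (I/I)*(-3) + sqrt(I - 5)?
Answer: 3 - 9*I*sqrt(3) ≈ 3.0 - 15.588*I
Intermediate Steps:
C(I) = -3 + sqrt(-5 + I) (C(I) = 1*(-3) + sqrt(-5 + I) = -3 + sqrt(-5 + I))
-C(-238) = -(-3 + sqrt(-5 - 238)) = -(-3 + sqrt(-243)) = -(-3 + 9*I*sqrt(3)) = 3 - 9*I*sqrt(3)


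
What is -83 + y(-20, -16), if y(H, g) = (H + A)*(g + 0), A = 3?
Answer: 189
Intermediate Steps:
y(H, g) = g*(3 + H) (y(H, g) = (H + 3)*(g + 0) = (3 + H)*g = g*(3 + H))
-83 + y(-20, -16) = -83 - 16*(3 - 20) = -83 - 16*(-17) = -83 + 272 = 189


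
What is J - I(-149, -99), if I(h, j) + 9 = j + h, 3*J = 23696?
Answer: 24467/3 ≈ 8155.7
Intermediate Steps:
J = 23696/3 (J = (1/3)*23696 = 23696/3 ≈ 7898.7)
I(h, j) = -9 + h + j (I(h, j) = -9 + (j + h) = -9 + (h + j) = -9 + h + j)
J - I(-149, -99) = 23696/3 - (-9 - 149 - 99) = 23696/3 - 1*(-257) = 23696/3 + 257 = 24467/3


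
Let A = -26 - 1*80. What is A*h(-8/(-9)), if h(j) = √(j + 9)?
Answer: -106*√89/3 ≈ -333.33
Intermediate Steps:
A = -106 (A = -26 - 80 = -106)
h(j) = √(9 + j)
A*h(-8/(-9)) = -106*√(9 - 8/(-9)) = -106*√(9 - 8*(-⅑)) = -106*√(9 + 8/9) = -106*√89/3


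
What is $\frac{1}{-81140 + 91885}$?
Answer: $\frac{1}{10745} \approx 9.3067 \cdot 10^{-5}$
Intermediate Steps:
$\frac{1}{-81140 + 91885} = \frac{1}{10745}$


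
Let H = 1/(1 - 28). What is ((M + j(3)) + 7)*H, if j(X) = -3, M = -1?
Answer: -⅑ ≈ -0.11111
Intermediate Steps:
H = -1/27 (H = 1/(-27) = -1/27 ≈ -0.037037)
((M + j(3)) + 7)*H = ((-1 - 3) + 7)*(-1/27) = (-4 + 7)*(-1/27) = 3*(-1/27) = -⅑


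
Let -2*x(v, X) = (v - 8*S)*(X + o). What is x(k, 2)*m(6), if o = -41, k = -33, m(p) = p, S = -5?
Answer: 819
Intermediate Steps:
x(v, X) = -(-41 + X)*(40 + v)/2 (x(v, X) = -(v - 8*(-5))*(X - 41)/2 = -(v + 40)*(-41 + X)/2 = -(40 + v)*(-41 + X)/2 = -(-41 + X)*(40 + v)/2)
x(k, 2)*m(6) = (820 - 20*2 + (41/2)*(-33) - ½*2*(-33))*6 = (820 - 40 - 1353/2 + 33)*6 = (273/2)*6 = 819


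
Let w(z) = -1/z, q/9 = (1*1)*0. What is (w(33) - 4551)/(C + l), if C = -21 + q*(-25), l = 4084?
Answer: -150184/134079 ≈ -1.1201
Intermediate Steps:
q = 0 (q = 9*((1*1)*0) = 9*(1*0) = 9*0 = 0)
C = -21 (C = -21 + 0*(-25) = -21 + 0 = -21)
(w(33) - 4551)/(C + l) = (-1/33 - 4551)/(-21 + 4084) = (-1*1/33 - 4551)/4063 = (-1/33 - 4551)*(1/4063) = -150184/33*1/4063 = -150184/134079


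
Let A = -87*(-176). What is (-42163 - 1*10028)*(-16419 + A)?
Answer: 57775437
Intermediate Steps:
A = 15312
(-42163 - 1*10028)*(-16419 + A) = (-42163 - 1*10028)*(-16419 + 15312) = (-42163 - 10028)*(-1107) = -52191*(-1107) = 57775437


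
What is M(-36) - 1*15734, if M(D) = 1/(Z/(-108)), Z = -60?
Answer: -78661/5 ≈ -15732.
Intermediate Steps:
M(D) = 9/5 (M(D) = 1/(-60/(-108)) = 1/(-60*(-1/108)) = 1/(5/9) = 9/5)
M(-36) - 1*15734 = 9/5 - 1*15734 = 9/5 - 15734 = -78661/5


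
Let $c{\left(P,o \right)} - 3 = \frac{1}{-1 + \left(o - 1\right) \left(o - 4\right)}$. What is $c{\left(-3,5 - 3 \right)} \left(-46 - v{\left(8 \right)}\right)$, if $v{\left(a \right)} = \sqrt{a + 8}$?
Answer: $- \frac{400}{3} \approx -133.33$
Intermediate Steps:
$v{\left(a \right)} = \sqrt{8 + a}$
$c{\left(P,o \right)} = 3 + \frac{1}{-1 + \left(-1 + o\right) \left(-4 + o\right)}$ ($c{\left(P,o \right)} = 3 + \frac{1}{-1 + \left(o - 1\right) \left(o - 4\right)} = 3 + \frac{1}{-1 + \left(-1 + o\right) \left(-4 + o\right)}$)
$c{\left(-3,5 - 3 \right)} \left(-46 - v{\left(8 \right)}\right) = \frac{10 - 15 \left(5 - 3\right) + 3 \left(5 - 3\right)^{2}}{3 + \left(5 - 3\right)^{2} - 5 \left(5 - 3\right)} \left(-46 - \sqrt{8 + 8}\right) = \frac{10 - 15 \left(5 - 3\right) + 3 \left(5 - 3\right)^{2}}{3 + \left(5 - 3\right)^{2} - 5 \left(5 - 3\right)} \left(-46 - \sqrt{16}\right) = \frac{10 - 30 + 3 \cdot 2^{2}}{3 + 2^{2} - 10} \left(-46 - 4\right) = \frac{10 - 30 + 3 \cdot 4}{3 + 4 - 10} \left(-46 - 4\right) = \frac{10 - 30 + 12}{-3} \left(-50\right) = \left(- \frac{1}{3}\right) \left(-8\right) \left(-50\right) = \frac{8}{3} \left(-50\right) = - \frac{400}{3}$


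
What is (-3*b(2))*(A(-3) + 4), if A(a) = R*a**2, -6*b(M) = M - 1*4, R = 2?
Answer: -22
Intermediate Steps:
b(M) = 2/3 - M/6 (b(M) = -(M - 1*4)/6 = -(M - 4)/6 = -(-4 + M)/6 = 2/3 - M/6)
A(a) = 2*a**2
(-3*b(2))*(A(-3) + 4) = (-3*(2/3 - 1/6*2))*(2*(-3)**2 + 4) = (-3*(2/3 - 1/3))*(2*9 + 4) = (-3*1/3)*(18 + 4) = -1*22 = -22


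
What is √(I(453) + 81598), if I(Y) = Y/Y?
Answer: √81599 ≈ 285.66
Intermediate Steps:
I(Y) = 1
√(I(453) + 81598) = √(1 + 81598) = √81599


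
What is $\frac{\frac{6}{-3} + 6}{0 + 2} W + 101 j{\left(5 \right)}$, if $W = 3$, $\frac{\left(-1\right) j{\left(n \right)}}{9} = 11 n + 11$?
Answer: $-59988$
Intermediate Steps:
$j{\left(n \right)} = -99 - 99 n$ ($j{\left(n \right)} = - 9 \left(11 n + 11\right) = - 9 \left(11 + 11 n\right) = -99 - 99 n$)
$\frac{\frac{6}{-3} + 6}{0 + 2} W + 101 j{\left(5 \right)} = \frac{\frac{6}{-3} + 6}{0 + 2} \cdot 3 + 101 \left(-99 - 495\right) = \frac{6 \left(- \frac{1}{3}\right) + 6}{2} \cdot 3 + 101 \left(-99 - 495\right) = \left(-2 + 6\right) \frac{1}{2} \cdot 3 + 101 \left(-594\right) = 4 \cdot \frac{1}{2} \cdot 3 - 59994 = 2 \cdot 3 - 59994 = 6 - 59994 = -59988$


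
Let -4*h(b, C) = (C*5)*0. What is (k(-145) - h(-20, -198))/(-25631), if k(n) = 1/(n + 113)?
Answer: 1/820192 ≈ 1.2192e-6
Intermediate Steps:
h(b, C) = 0 (h(b, C) = -C*5*0/4 = -5*C*0/4 = -¼*0 = 0)
k(n) = 1/(113 + n)
(k(-145) - h(-20, -198))/(-25631) = (1/(113 - 145) - 1*0)/(-25631) = (1/(-32) + 0)*(-1/25631) = (-1/32 + 0)*(-1/25631) = -1/32*(-1/25631) = 1/820192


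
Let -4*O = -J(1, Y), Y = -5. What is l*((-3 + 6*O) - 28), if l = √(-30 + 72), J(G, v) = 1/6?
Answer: -123*√42/4 ≈ -199.28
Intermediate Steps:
J(G, v) = ⅙
O = 1/24 (O = -(-1)/(4*6) = -¼*(-⅙) = 1/24 ≈ 0.041667)
l = √42 ≈ 6.4807
l*((-3 + 6*O) - 28) = √42*((-3 + 6*(1/24)) - 28) = √42*((-3 + ¼) - 28) = √42*(-11/4 - 28) = √42*(-123/4) = -123*√42/4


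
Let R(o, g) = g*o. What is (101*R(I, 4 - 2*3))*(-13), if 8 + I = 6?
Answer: -5252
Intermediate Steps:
I = -2 (I = -8 + 6 = -2)
(101*R(I, 4 - 2*3))*(-13) = (101*((4 - 2*3)*(-2)))*(-13) = (101*((4 - 6)*(-2)))*(-13) = (101*(-2*(-2)))*(-13) = (101*4)*(-13) = 404*(-13) = -5252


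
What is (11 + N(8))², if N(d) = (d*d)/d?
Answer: 361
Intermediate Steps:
N(d) = d (N(d) = d²/d = d)
(11 + N(8))² = (11 + 8)² = 19² = 361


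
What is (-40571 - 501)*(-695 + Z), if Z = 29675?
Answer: -1190266560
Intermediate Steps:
(-40571 - 501)*(-695 + Z) = (-40571 - 501)*(-695 + 29675) = -41072*28980 = -1190266560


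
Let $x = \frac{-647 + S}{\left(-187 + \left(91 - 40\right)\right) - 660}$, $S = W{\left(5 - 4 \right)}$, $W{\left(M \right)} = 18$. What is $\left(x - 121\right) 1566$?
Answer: $- \frac{74922921}{398} \approx -1.8825 \cdot 10^{5}$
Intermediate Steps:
$S = 18$
$x = \frac{629}{796}$ ($x = \frac{-647 + 18}{\left(-187 + \left(91 - 40\right)\right) - 660} = - \frac{629}{\left(-187 + 51\right) - 660} = - \frac{629}{-136 - 660} = - \frac{629}{-796} = \left(-629\right) \left(- \frac{1}{796}\right) = \frac{629}{796} \approx 0.7902$)
$\left(x - 121\right) 1566 = \left(\frac{629}{796} - 121\right) 1566 = \left(- \frac{95687}{796}\right) 1566 = - \frac{74922921}{398}$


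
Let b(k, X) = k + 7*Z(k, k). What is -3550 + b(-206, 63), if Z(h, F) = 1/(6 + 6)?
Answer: -45065/12 ≈ -3755.4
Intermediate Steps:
Z(h, F) = 1/12
b(k, X) = 7/12 + k (b(k, X) = k + 7*(1/12) = k + 7/12 = 7/12 + k)
-3550 + b(-206, 63) = -3550 + (7/12 - 206) = -3550 - 2465/12 = -45065/12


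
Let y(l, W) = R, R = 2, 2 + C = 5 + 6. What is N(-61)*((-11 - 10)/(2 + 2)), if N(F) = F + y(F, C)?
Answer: 1239/4 ≈ 309.75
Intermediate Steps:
C = 9 (C = -2 + (5 + 6) = -2 + 11 = 9)
y(l, W) = 2
N(F) = 2 + F (N(F) = F + 2 = 2 + F)
N(-61)*((-11 - 10)/(2 + 2)) = (2 - 61)*((-11 - 10)/(2 + 2)) = -(-1239)/4 = -59*(-21/4) = 1239/4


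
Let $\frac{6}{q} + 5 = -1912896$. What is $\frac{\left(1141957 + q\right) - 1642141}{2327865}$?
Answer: $- \frac{63786831586}{296865019091} \approx -0.21487$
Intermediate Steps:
$q = - \frac{6}{1912901}$ ($q = \frac{6}{-5 - 1912896} = \frac{6}{-1912901} = 6 \left(- \frac{1}{1912901}\right) = - \frac{6}{1912901} \approx -3.1366 \cdot 10^{-6}$)
$\frac{\left(1141957 + q\right) - 1642141}{2327865} = \frac{\left(1141957 - \frac{6}{1912901}\right) - 1642141}{2327865} = \left(\frac{2184450687251}{1912901} - 1642141\right) \frac{1}{2327865} = \left(- \frac{956802473790}{1912901}\right) \frac{1}{2327865} = - \frac{63786831586}{296865019091}$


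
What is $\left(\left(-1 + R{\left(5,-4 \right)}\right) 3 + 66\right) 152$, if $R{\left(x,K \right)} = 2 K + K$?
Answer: $4104$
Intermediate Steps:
$R{\left(x,K \right)} = 3 K$
$\left(\left(-1 + R{\left(5,-4 \right)}\right) 3 + 66\right) 152 = \left(\left(-1 + 3 \left(-4\right)\right) 3 + 66\right) 152 = \left(\left(-1 - 12\right) 3 + 66\right) 152 = \left(\left(-13\right) 3 + 66\right) 152 = \left(-39 + 66\right) 152 = 27 \cdot 152 = 4104$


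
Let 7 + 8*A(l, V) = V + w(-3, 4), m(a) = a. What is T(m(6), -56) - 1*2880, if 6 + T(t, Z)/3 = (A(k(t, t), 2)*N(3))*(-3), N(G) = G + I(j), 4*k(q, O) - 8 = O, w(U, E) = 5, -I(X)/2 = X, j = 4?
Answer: -2898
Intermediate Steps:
I(X) = -2*X
k(q, O) = 2 + O/4
N(G) = -8 + G (N(G) = G - 2*4 = G - 8 = -8 + G)
A(l, V) = -¼ + V/8 (A(l, V) = -7/8 + (V + 5)/8 = -7/8 + (5 + V)/8 = -7/8 + (5/8 + V/8) = -¼ + V/8)
T(t, Z) = -18 (T(t, Z) = -18 + 3*(((-¼ + (⅛)*2)*(-8 + 3))*(-3)) = -18 + 3*(((-¼ + ¼)*(-5))*(-3)) = -18 + 3*((0*(-5))*(-3)) = -18 + 3*(0*(-3)) = -18 + 3*0 = -18 + 0 = -18)
T(m(6), -56) - 1*2880 = -18 - 1*2880 = -18 - 2880 = -2898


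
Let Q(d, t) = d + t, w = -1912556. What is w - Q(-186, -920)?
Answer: -1911450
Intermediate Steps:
w - Q(-186, -920) = -1912556 - (-186 - 920) = -1912556 - 1*(-1106) = -1912556 + 1106 = -1911450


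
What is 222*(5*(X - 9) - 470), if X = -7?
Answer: -122100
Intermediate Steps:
222*(5*(X - 9) - 470) = 222*(5*(-7 - 9) - 470) = 222*(5*(-16) - 470) = 222*(-80 - 470) = 222*(-550) = -122100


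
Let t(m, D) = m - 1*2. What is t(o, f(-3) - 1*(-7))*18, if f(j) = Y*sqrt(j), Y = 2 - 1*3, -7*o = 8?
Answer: -396/7 ≈ -56.571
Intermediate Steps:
o = -8/7 (o = -1/7*8 = -8/7 ≈ -1.1429)
Y = -1 (Y = 2 - 3 = -1)
f(j) = -sqrt(j)
t(m, D) = -2 + m (t(m, D) = m - 2 = -2 + m)
t(o, f(-3) - 1*(-7))*18 = (-2 - 8/7)*18 = -22/7*18 = -396/7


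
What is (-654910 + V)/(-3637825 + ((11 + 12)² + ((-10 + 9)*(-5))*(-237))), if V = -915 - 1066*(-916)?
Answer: -106877/1212827 ≈ -0.088122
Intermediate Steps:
V = 975541 (V = -915 + 976456 = 975541)
(-654910 + V)/(-3637825 + ((11 + 12)² + ((-10 + 9)*(-5))*(-237))) = (-654910 + 975541)/(-3637825 + ((11 + 12)² + ((-10 + 9)*(-5))*(-237))) = 320631/(-3637825 + (23² - 1*(-5)*(-237))) = 320631/(-3637825 + (529 + 5*(-237))) = 320631/(-3637825 + (529 - 1185)) = 320631/(-3637825 - 656) = 320631/(-3638481) = 320631*(-1/3638481) = -106877/1212827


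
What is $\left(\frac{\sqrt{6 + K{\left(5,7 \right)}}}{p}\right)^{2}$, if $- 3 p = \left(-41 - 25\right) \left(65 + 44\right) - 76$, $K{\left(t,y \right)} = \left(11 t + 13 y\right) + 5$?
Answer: $\frac{1413}{52852900} \approx 2.6735 \cdot 10^{-5}$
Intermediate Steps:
$K{\left(t,y \right)} = 5 + 11 t + 13 y$
$p = \frac{7270}{3}$ ($p = - \frac{\left(-41 - 25\right) \left(65 + 44\right) - 76}{3} = - \frac{\left(-66\right) 109 - 76}{3} = - \frac{-7194 - 76}{3} = \left(- \frac{1}{3}\right) \left(-7270\right) = \frac{7270}{3} \approx 2423.3$)
$\left(\frac{\sqrt{6 + K{\left(5,7 \right)}}}{p}\right)^{2} = \left(\frac{\sqrt{6 + \left(5 + 11 \cdot 5 + 13 \cdot 7\right)}}{\frac{7270}{3}}\right)^{2} = \left(\sqrt{6 + \left(5 + 55 + 91\right)} \frac{3}{7270}\right)^{2} = \left(\sqrt{6 + 151} \cdot \frac{3}{7270}\right)^{2} = \left(\sqrt{157} \cdot \frac{3}{7270}\right)^{2} = \left(\frac{3 \sqrt{157}}{7270}\right)^{2} = \frac{1413}{52852900}$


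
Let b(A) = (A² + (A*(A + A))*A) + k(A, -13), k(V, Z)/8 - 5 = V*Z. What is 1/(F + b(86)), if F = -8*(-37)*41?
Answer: 1/1282740 ≈ 7.7958e-7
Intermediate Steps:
k(V, Z) = 40 + 8*V*Z (k(V, Z) = 40 + 8*(V*Z) = 40 + 8*V*Z)
b(A) = 40 + A² - 104*A + 2*A³ (b(A) = (A² + (A*(A + A))*A) + (40 + 8*A*(-13)) = (A² + (A*(2*A))*A) + (40 - 104*A) = (A² + (2*A²)*A) + (40 - 104*A) = (A² + 2*A³) + (40 - 104*A) = 40 + A² - 104*A + 2*A³)
F = 12136 (F = 296*41 = 12136)
1/(F + b(86)) = 1/(12136 + (40 + 86² - 104*86 + 2*86³)) = 1/(12136 + (40 + 7396 - 8944 + 2*636056)) = 1/(12136 + (40 + 7396 - 8944 + 1272112)) = 1/(12136 + 1270604) = 1/1282740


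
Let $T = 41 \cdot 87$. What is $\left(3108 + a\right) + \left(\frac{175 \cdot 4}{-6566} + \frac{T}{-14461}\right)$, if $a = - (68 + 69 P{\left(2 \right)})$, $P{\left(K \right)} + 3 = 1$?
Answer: $\frac{21551464229}{6782209} \approx 3177.6$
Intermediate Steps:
$T = 3567$
$P{\left(K \right)} = -2$ ($P{\left(K \right)} = -3 + 1 = -2$)
$a = 70$ ($a = - (68 + 69 \left(-2\right)) = - (68 - 138) = \left(-1\right) \left(-70\right) = 70$)
$\left(3108 + a\right) + \left(\frac{175 \cdot 4}{-6566} + \frac{T}{-14461}\right) = \left(3108 + 70\right) + \left(\frac{175 \cdot 4}{-6566} + \frac{3567}{-14461}\right) = 3178 + \left(700 \left(- \frac{1}{6566}\right) + 3567 \left(- \frac{1}{14461}\right)\right) = 3178 - \frac{2395973}{6782209} = \frac{21551464229}{6782209}$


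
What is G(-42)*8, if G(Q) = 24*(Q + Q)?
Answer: -16128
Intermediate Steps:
G(Q) = 48*Q (G(Q) = 24*(2*Q) = 48*Q)
G(-42)*8 = (48*(-42))*8 = -2016*8 = -16128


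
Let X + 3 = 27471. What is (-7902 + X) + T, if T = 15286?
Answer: 34852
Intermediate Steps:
X = 27468 (X = -3 + 27471 = 27468)
(-7902 + X) + T = (-7902 + 27468) + 15286 = 19566 + 15286 = 34852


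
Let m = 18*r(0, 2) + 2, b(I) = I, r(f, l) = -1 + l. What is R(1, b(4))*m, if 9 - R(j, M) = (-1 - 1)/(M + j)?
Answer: 188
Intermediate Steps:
R(j, M) = 9 + 2/(M + j) (R(j, M) = 9 - (-1 - 1)/(M + j) = 9 - (-2)/(M + j) = 9 + 2/(M + j))
m = 20 (m = 18*(-1 + 2) + 2 = 18*1 + 2 = 18 + 2 = 20)
R(1, b(4))*m = ((2 + 9*4 + 9*1)/(4 + 1))*20 = ((2 + 36 + 9)/5)*20 = ((⅕)*47)*20 = (47/5)*20 = 188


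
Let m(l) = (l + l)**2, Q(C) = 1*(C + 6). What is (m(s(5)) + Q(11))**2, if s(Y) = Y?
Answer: 13689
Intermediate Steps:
Q(C) = 6 + C (Q(C) = 1*(6 + C) = 6 + C)
m(l) = 4*l**2 (m(l) = (2*l)**2 = 4*l**2)
(m(s(5)) + Q(11))**2 = (4*5**2 + (6 + 11))**2 = (4*25 + 17)**2 = (100 + 17)**2 = 117**2 = 13689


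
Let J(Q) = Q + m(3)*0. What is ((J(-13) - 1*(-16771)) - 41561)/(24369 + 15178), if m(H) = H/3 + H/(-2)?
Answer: -24803/39547 ≈ -0.62718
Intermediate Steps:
m(H) = -H/6 (m(H) = H*(1/3) + H*(-1/2) = H/3 - H/2 = -H/6)
J(Q) = Q (J(Q) = Q - 1/6*3*0 = Q - 1/2*0 = Q + 0 = Q)
((J(-13) - 1*(-16771)) - 41561)/(24369 + 15178) = ((-13 - 1*(-16771)) - 41561)/(24369 + 15178) = ((-13 + 16771) - 41561)/39547 = (16758 - 41561)*(1/39547) = -24803*1/39547 = -24803/39547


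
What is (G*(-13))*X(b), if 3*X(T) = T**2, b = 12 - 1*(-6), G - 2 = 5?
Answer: -9828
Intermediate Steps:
G = 7 (G = 2 + 5 = 7)
b = 18 (b = 12 + 6 = 18)
X(T) = T**2/3
(G*(-13))*X(b) = (7*(-13))*((1/3)*18**2) = -91*324/3 = -91*108 = -9828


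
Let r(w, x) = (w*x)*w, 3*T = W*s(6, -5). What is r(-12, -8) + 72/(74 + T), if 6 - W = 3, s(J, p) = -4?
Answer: -40284/35 ≈ -1151.0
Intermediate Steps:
W = 3 (W = 6 - 1*3 = 6 - 3 = 3)
T = -4 (T = (3*(-4))/3 = (1/3)*(-12) = -4)
r(w, x) = x*w**2
r(-12, -8) + 72/(74 + T) = -8*(-12)**2 + 72/(74 - 4) = -8*144 + 72/70 = -1152 + (1/70)*72 = -1152 + 36/35 = -40284/35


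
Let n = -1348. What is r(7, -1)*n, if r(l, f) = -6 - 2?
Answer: 10784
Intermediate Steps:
r(l, f) = -8
r(7, -1)*n = -8*(-1348) = 10784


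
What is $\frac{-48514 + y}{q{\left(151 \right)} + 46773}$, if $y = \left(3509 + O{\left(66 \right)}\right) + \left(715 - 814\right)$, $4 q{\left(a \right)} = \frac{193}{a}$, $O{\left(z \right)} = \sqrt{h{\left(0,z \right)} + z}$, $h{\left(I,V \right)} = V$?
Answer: $- \frac{27242816}{28251085} + \frac{1208 \sqrt{33}}{28251085} \approx -0.96406$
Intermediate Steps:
$O{\left(z \right)} = \sqrt{2} \sqrt{z}$ ($O{\left(z \right)} = \sqrt{z + z} = \sqrt{2 z} = \sqrt{2} \sqrt{z}$)
$q{\left(a \right)} = \frac{193}{4 a}$ ($q{\left(a \right)} = \frac{193 \frac{1}{a}}{4} = \frac{193}{4 a}$)
$y = 3410 + 2 \sqrt{33}$ ($y = \left(3509 + \sqrt{2} \sqrt{66}\right) + \left(715 - 814\right) = \left(3509 + 2 \sqrt{33}\right) - 99 = 3410 + 2 \sqrt{33} \approx 3421.5$)
$\frac{-48514 + y}{q{\left(151 \right)} + 46773} = \frac{-48514 + \left(3410 + 2 \sqrt{33}\right)}{\frac{193}{4 \cdot 151} + 46773} = \frac{-45104 + 2 \sqrt{33}}{\frac{193}{4} \cdot \frac{1}{151} + 46773} = \frac{-45104 + 2 \sqrt{33}}{\frac{193}{604} + 46773} = \frac{-45104 + 2 \sqrt{33}}{\frac{28251085}{604}} = \left(-45104 + 2 \sqrt{33}\right) \frac{604}{28251085} = - \frac{27242816}{28251085} + \frac{1208 \sqrt{33}}{28251085}$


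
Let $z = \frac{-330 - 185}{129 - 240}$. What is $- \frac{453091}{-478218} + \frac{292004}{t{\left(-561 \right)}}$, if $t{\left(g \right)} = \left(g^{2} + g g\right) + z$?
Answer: $\frac{47157037566299}{33412411155786} \approx 1.4114$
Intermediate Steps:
$z = \frac{515}{111}$ ($z = - \frac{515}{-111} = \left(-515\right) \left(- \frac{1}{111}\right) = \frac{515}{111} \approx 4.6396$)
$t{\left(g \right)} = \frac{515}{111} + 2 g^{2}$ ($t{\left(g \right)} = \left(g^{2} + g g\right) + \frac{515}{111} = \left(g^{2} + g^{2}\right) + \frac{515}{111} = 2 g^{2} + \frac{515}{111} = \frac{515}{111} + 2 g^{2}$)
$- \frac{453091}{-478218} + \frac{292004}{t{\left(-561 \right)}} = - \frac{453091}{-478218} + \frac{292004}{\frac{515}{111} + 2 \left(-561\right)^{2}} = \left(-453091\right) \left(- \frac{1}{478218}\right) + \frac{292004}{\frac{515}{111} + 2 \cdot 314721} = \frac{453091}{478218} + \frac{292004}{\frac{515}{111} + 629442} = \frac{453091}{478218} + \frac{292004}{\frac{69868577}{111}} = \frac{453091}{478218} + 292004 \cdot \frac{111}{69868577} = \frac{453091}{478218} + \frac{32412444}{69868577} = \frac{47157037566299}{33412411155786}$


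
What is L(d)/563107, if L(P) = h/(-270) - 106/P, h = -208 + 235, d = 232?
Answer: -323/326602060 ≈ -9.8897e-7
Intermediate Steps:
h = 27
L(P) = -⅒ - 106/P (L(P) = 27/(-270) - 106/P = 27*(-1/270) - 106/P = -⅒ - 106/P)
L(d)/563107 = ((⅒)*(-1060 - 1*232)/232)/563107 = ((⅒)*(1/232)*(-1060 - 232))*(1/563107) = ((⅒)*(1/232)*(-1292))*(1/563107) = -323/580*1/563107 = -323/326602060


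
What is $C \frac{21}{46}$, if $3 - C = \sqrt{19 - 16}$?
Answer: $\frac{63}{46} - \frac{21 \sqrt{3}}{46} \approx 0.57885$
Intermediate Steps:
$C = 3 - \sqrt{3}$ ($C = 3 - \sqrt{19 - 16} = 3 - \sqrt{3} \approx 1.268$)
$C \frac{21}{46} = \left(3 - \sqrt{3}\right) \frac{21}{46} = \frac{63}{46} - \frac{21 \sqrt{3}}{46}$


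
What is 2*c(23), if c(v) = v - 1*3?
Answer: 40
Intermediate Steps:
c(v) = -3 + v (c(v) = v - 3 = -3 + v)
2*c(23) = 2*(-3 + 23) = 2*20 = 40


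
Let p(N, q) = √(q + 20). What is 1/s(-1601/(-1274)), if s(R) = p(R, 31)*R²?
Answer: 1623076*√51/130723251 ≈ 0.088669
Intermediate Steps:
p(N, q) = √(20 + q)
s(R) = √51*R² (s(R) = √(20 + 31)*R² = √51*R²)
1/s(-1601/(-1274)) = 1/(√51*(-1601/(-1274))²) = 1/(√51*(-1601*(-1/1274))²) = 1/(√51*(1601/1274)²) = 1/(√51*(2563201/1623076)) = 1/(2563201*√51/1623076) = 1623076*√51/130723251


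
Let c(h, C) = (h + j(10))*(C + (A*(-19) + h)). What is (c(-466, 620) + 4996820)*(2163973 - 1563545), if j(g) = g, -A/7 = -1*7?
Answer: 3212969484496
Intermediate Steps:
A = 49 (A = -(-7)*7 = -7*(-7) = 49)
c(h, C) = (10 + h)*(-931 + C + h) (c(h, C) = (h + 10)*(C + (49*(-19) + h)) = (10 + h)*(C + (-931 + h)) = (10 + h)*(-931 + C + h))
(c(-466, 620) + 4996820)*(2163973 - 1563545) = ((-9310 + (-466)² - 921*(-466) + 10*620 + 620*(-466)) + 4996820)*(2163973 - 1563545) = ((-9310 + 217156 + 429186 + 6200 - 288920) + 4996820)*600428 = (354312 + 4996820)*600428 = 5351132*600428 = 3212969484496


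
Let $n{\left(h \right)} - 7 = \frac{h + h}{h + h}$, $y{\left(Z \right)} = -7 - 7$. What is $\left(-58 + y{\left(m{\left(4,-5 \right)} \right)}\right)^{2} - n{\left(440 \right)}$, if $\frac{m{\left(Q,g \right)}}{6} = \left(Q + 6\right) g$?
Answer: $5176$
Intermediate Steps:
$m{\left(Q,g \right)} = 6 g \left(6 + Q\right)$ ($m{\left(Q,g \right)} = 6 \left(Q + 6\right) g = 6 \left(6 + Q\right) g = 6 g \left(6 + Q\right)$)
$y{\left(Z \right)} = -14$ ($y{\left(Z \right)} = -7 - 7 = -14$)
$n{\left(h \right)} = 8$ ($n{\left(h \right)} = 7 + \frac{h + h}{h + h} = 7 + \frac{2 h}{2 h} = 7 + 2 h \frac{1}{2 h} = 7 + 1 = 8$)
$\left(-58 + y{\left(m{\left(4,-5 \right)} \right)}\right)^{2} - n{\left(440 \right)} = \left(-58 - 14\right)^{2} - 8 = \left(-72\right)^{2} - 8 = 5184 - 8 = 5176$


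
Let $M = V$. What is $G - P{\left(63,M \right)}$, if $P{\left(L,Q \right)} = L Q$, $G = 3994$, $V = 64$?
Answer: $-38$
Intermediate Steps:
$M = 64$
$G - P{\left(63,M \right)} = 3994 - 63 \cdot 64 = 3994 - 4032 = -38$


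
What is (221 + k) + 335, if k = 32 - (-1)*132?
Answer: 720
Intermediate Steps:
k = 164 (k = 32 - 1*(-132) = 32 + 132 = 164)
(221 + k) + 335 = (221 + 164) + 335 = 385 + 335 = 720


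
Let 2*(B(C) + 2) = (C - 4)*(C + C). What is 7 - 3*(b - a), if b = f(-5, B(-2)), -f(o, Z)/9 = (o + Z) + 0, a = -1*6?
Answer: 124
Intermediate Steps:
a = -6
B(C) = -2 + C*(-4 + C) (B(C) = -2 + ((C - 4)*(C + C))/2 = -2 + ((-4 + C)*(2*C))/2 = -2 + (2*C*(-4 + C))/2 = -2 + C*(-4 + C))
f(o, Z) = -9*Z - 9*o (f(o, Z) = -9*((o + Z) + 0) = -9*((Z + o) + 0) = -9*(Z + o) = -9*Z - 9*o)
b = -45 (b = -9*(-2 + (-2)**2 - 4*(-2)) - 9*(-5) = -9*(-2 + 4 + 8) + 45 = -9*10 + 45 = -90 + 45 = -45)
7 - 3*(b - a) = 7 - 3*(-45 - 1*(-6)) = 7 - 3*(-45 + 6) = 7 - 3*(-39) = 7 + 117 = 124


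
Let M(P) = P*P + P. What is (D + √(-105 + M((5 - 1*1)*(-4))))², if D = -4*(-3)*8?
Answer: 9351 + 576*√15 ≈ 11582.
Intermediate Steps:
M(P) = P + P² (M(P) = P² + P = P + P²)
D = 96 (D = 12*8 = 96)
(D + √(-105 + M((5 - 1*1)*(-4))))² = (96 + √(-105 + ((5 - 1*1)*(-4))*(1 + (5 - 1*1)*(-4))))² = (96 + √(-105 + ((5 - 1)*(-4))*(1 + (5 - 1)*(-4))))² = (96 + √(-105 + (4*(-4))*(1 + 4*(-4))))² = (96 + √(-105 - 16*(1 - 16)))² = (96 + √(-105 - 16*(-15)))² = (96 + √(-105 + 240))² = (96 + √135)² = (96 + 3*√15)²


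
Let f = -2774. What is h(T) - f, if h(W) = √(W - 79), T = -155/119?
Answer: 2774 + 2*I*√284291/119 ≈ 2774.0 + 8.9612*I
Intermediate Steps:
T = -155/119 (T = -155*1/119 = -155/119 ≈ -1.3025)
h(W) = √(-79 + W)
h(T) - f = √(-79 - 155/119) - 1*(-2774) = √(-9556/119) + 2774 = 2*I*√284291/119 + 2774 = 2774 + 2*I*√284291/119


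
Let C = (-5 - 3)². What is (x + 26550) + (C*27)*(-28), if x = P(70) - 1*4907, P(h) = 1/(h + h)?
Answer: -3743739/140 ≈ -26741.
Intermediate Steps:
P(h) = 1/(2*h)
C = 64 (C = (-8)² = 64)
x = -686979/140 (x = (½)/70 - 1*4907 = (½)*(1/70) - 4907 = 1/140 - 4907 = -686979/140 ≈ -4907.0)
(x + 26550) + (C*27)*(-28) = (-686979/140 + 26550) + (64*27)*(-28) = 3030021/140 + 1728*(-28) = 3030021/140 - 48384 = -3743739/140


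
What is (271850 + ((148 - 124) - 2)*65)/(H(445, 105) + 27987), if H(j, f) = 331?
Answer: 136640/14159 ≈ 9.6504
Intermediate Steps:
(271850 + ((148 - 124) - 2)*65)/(H(445, 105) + 27987) = (271850 + ((148 - 124) - 2)*65)/(331 + 27987) = (271850 + (24 - 2)*65)/28318 = (271850 + 22*65)*(1/28318) = (271850 + 1430)*(1/28318) = 273280*(1/28318) = 136640/14159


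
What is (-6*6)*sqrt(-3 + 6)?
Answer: -36*sqrt(3) ≈ -62.354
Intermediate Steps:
(-6*6)*sqrt(-3 + 6) = -36*sqrt(3)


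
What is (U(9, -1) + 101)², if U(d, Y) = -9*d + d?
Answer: 841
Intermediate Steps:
U(d, Y) = -8*d
(U(9, -1) + 101)² = (-8*9 + 101)² = (-72 + 101)² = 29² = 841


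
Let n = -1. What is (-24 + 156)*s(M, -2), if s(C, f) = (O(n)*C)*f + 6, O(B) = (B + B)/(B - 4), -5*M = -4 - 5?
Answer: 15048/25 ≈ 601.92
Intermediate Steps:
M = 9/5 (M = -(-4 - 5)/5 = -⅕*(-9) = 9/5 ≈ 1.8000)
O(B) = 2*B/(-4 + B) (O(B) = (2*B)/(-4 + B) = 2*B/(-4 + B))
s(C, f) = 6 + 2*C*f/5 (s(C, f) = ((2*(-1)/(-4 - 1))*C)*f + 6 = ((2*(-1)/(-5))*C)*f + 6 = ((2*(-1)*(-⅕))*C)*f + 6 = (2*C/5)*f + 6 = 2*C*f/5 + 6 = 6 + 2*C*f/5)
(-24 + 156)*s(M, -2) = (-24 + 156)*(6 + (⅖)*(9/5)*(-2)) = 132*(6 - 36/25) = 132*(114/25) = 15048/25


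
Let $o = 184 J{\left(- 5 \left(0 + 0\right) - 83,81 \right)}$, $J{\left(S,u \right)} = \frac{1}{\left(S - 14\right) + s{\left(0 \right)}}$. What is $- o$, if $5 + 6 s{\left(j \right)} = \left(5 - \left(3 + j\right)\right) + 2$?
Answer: $\frac{1104}{583} \approx 1.8937$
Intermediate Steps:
$s{\left(j \right)} = - \frac{1}{6} - \frac{j}{6}$ ($s{\left(j \right)} = - \frac{5}{6} + \frac{\left(5 - \left(3 + j\right)\right) + 2}{6} = - \frac{5}{6} + \frac{\left(2 - j\right) + 2}{6} = - \frac{5}{6} + \frac{4 - j}{6} = - \frac{5}{6} - \left(- \frac{2}{3} + \frac{j}{6}\right) = - \frac{1}{6} - \frac{j}{6}$)
$J{\left(S,u \right)} = \frac{1}{- \frac{85}{6} + S}$ ($J{\left(S,u \right)} = \frac{1}{\left(S - 14\right) - \frac{1}{6}} = \frac{1}{\left(-14 + S\right) + \left(- \frac{1}{6} + 0\right)} = \frac{1}{\left(-14 + S\right) - \frac{1}{6}} = \frac{1}{- \frac{85}{6} + S}$)
$o = - \frac{1104}{583}$ ($o = 184 \frac{6}{-85 + 6 \left(- 5 \left(0 + 0\right) - 83\right)} = 184 \frac{6}{-85 + 6 \left(\left(-5\right) 0 - 83\right)} = 184 \frac{6}{-85 + 6 \left(0 - 83\right)} = 184 \frac{6}{-85 + 6 \left(-83\right)} = 184 \frac{6}{-85 - 498} = 184 \frac{6}{-583} = 184 \cdot 6 \left(- \frac{1}{583}\right) = 184 \left(- \frac{6}{583}\right) = - \frac{1104}{583} \approx -1.8937$)
$- o = \left(-1\right) \left(- \frac{1104}{583}\right) = \frac{1104}{583}$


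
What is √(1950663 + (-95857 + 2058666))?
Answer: 16*√15287 ≈ 1978.3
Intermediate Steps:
√(1950663 + (-95857 + 2058666)) = √(1950663 + 1962809) = √3913472 = 16*√15287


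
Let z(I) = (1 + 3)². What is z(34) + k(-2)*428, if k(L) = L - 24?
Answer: -11112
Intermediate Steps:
z(I) = 16 (z(I) = 4² = 16)
k(L) = -24 + L
z(34) + k(-2)*428 = 16 + (-24 - 2)*428 = 16 - 26*428 = 16 - 11128 = -11112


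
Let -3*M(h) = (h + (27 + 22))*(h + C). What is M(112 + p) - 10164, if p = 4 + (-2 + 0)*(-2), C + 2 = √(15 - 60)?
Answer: -50434/3 - 169*I*√5 ≈ -16811.0 - 377.9*I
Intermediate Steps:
C = -2 + 3*I*√5 (C = -2 + √(15 - 60) = -2 + √(-45) = -2 + 3*I*√5 ≈ -2.0 + 6.7082*I)
p = 8 (p = 4 - 2*(-2) = 4 + 4 = 8)
M(h) = -(49 + h)*(-2 + h + 3*I*√5)/3 (M(h) = -(h + (27 + 22))*(h + (-2 + 3*I*√5))/3 = -(h + 49)*(-2 + h + 3*I*√5)/3 = -(49 + h)*(-2 + h + 3*I*√5)/3)
M(112 + p) - 10164 = (98/3 - 47*(112 + 8)/3 - (112 + 8)²/3 - 49*I*√5 - I*(112 + 8)*√5) - 10164 = (98/3 - 47/3*120 - ⅓*120² - 49*I*√5 - 1*I*120*√5) - 10164 = (98/3 - 1880 - ⅓*14400 - 49*I*√5 - 120*I*√5) - 10164 = (98/3 - 1880 - 4800 - 49*I*√5 - 120*I*√5) - 10164 = (-19942/3 - 169*I*√5) - 10164 = -50434/3 - 169*I*√5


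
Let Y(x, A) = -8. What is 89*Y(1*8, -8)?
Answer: -712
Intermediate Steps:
89*Y(1*8, -8) = 89*(-8) = -712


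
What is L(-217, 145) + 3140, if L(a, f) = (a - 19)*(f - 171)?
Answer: 9276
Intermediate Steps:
L(a, f) = (-171 + f)*(-19 + a) (L(a, f) = (-19 + a)*(-171 + f) = (-171 + f)*(-19 + a))
L(-217, 145) + 3140 = (3249 - 171*(-217) - 19*145 - 217*145) + 3140 = (3249 + 37107 - 2755 - 31465) + 3140 = 6136 + 3140 = 9276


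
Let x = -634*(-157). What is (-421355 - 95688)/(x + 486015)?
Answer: -517043/585553 ≈ -0.88300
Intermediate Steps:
x = 99538
(-421355 - 95688)/(x + 486015) = (-421355 - 95688)/(99538 + 486015) = -517043/585553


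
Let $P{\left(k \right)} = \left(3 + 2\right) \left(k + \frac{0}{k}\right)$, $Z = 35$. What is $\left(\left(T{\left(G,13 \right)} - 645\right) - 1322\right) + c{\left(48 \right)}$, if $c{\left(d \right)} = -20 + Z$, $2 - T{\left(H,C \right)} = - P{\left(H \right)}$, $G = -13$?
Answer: $-2015$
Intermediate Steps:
$P{\left(k \right)} = 5 k$ ($P{\left(k \right)} = 5 \left(k + 0\right) = 5 k$)
$T{\left(H,C \right)} = 2 + 5 H$ ($T{\left(H,C \right)} = 2 - - 5 H = 2 + 5 H$)
$c{\left(d \right)} = 15$ ($c{\left(d \right)} = -20 + 35 = 15$)
$\left(\left(T{\left(G,13 \right)} - 645\right) - 1322\right) + c{\left(48 \right)} = \left(\left(\left(2 + 5 \left(-13\right)\right) - 645\right) - 1322\right) + 15 = \left(\left(\left(2 - 65\right) - 645\right) - 1322\right) + 15 = \left(\left(-63 - 645\right) - 1322\right) + 15 = \left(-708 - 1322\right) + 15 = -2030 + 15 = -2015$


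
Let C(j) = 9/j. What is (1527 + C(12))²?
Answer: 37344321/16 ≈ 2.3340e+6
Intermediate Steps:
(1527 + C(12))² = (1527 + 9/12)² = (1527 + 9*(1/12))² = (1527 + ¾)² = (6111/4)² = 37344321/16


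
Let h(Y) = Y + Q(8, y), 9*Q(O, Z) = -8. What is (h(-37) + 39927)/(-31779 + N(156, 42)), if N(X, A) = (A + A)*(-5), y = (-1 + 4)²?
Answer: -359002/289791 ≈ -1.2388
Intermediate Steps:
y = 9 (y = 3² = 9)
Q(O, Z) = -8/9 (Q(O, Z) = (⅑)*(-8) = -8/9)
h(Y) = -8/9 + Y (h(Y) = Y - 8/9 = -8/9 + Y)
N(X, A) = -10*A (N(X, A) = (2*A)*(-5) = -10*A)
(h(-37) + 39927)/(-31779 + N(156, 42)) = ((-8/9 - 37) + 39927)/(-31779 - 10*42) = (-341/9 + 39927)/(-31779 - 420) = (359002/9)/(-32199) = (359002/9)*(-1/32199) = -359002/289791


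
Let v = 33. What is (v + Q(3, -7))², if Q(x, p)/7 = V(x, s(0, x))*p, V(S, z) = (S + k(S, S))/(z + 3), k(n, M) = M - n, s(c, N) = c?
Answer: 256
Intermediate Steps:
V(S, z) = S/(3 + z) (V(S, z) = (S + (S - S))/(z + 3) = (S + 0)/(3 + z) = S/(3 + z))
Q(x, p) = 7*p*x/3 (Q(x, p) = 7*((x/(3 + 0))*p) = 7*((x/3)*p) = 7*(p*x/3) = 7*p*x/3)
(v + Q(3, -7))² = (33 + (7/3)*(-7)*3)² = (33 - 49)² = (-16)² = 256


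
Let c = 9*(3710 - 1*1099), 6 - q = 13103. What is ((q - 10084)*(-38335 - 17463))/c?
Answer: 431151146/7833 ≈ 55043.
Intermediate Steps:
q = -13097 (q = 6 - 1*13103 = 6 - 13103 = -13097)
c = 23499 (c = 9*(3710 - 1099) = 9*2611 = 23499)
((q - 10084)*(-38335 - 17463))/c = ((-13097 - 10084)*(-38335 - 17463))/23499 = -23181*(-55798)*(1/23499) = 1293453438*(1/23499) = 431151146/7833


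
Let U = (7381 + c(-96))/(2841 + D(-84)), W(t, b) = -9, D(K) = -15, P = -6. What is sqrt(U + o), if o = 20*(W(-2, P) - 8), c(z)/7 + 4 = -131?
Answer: I*sqrt(74920714)/471 ≈ 18.377*I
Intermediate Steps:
c(z) = -945 (c(z) = -28 + 7*(-131) = -28 - 917 = -945)
U = 3218/1413 (U = (7381 - 945)/(2841 - 15) = 6436/2826 = 6436*(1/2826) = 3218/1413 ≈ 2.2774)
o = -340 (o = 20*(-9 - 8) = 20*(-17) = -340)
sqrt(U + o) = sqrt(3218/1413 - 340) = sqrt(-477202/1413) = I*sqrt(74920714)/471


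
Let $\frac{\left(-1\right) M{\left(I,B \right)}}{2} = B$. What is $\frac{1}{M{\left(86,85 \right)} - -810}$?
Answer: $\frac{1}{640} \approx 0.0015625$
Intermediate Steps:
$M{\left(I,B \right)} = - 2 B$
$\frac{1}{M{\left(86,85 \right)} - -810} = \frac{1}{\left(-2\right) 85 - -810} = \frac{1}{-170 + 810} = \frac{1}{640}$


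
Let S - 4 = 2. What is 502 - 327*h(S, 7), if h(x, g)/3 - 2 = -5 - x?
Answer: 9331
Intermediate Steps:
S = 6 (S = 4 + 2 = 6)
h(x, g) = -9 - 3*x (h(x, g) = 6 + 3*(-5 - x) = 6 + (-15 - 3*x) = -9 - 3*x)
502 - 327*h(S, 7) = 502 - 327*(-9 - 3*6) = 502 - 327*(-9 - 18) = 502 - 327*(-27) = 502 + 8829 = 9331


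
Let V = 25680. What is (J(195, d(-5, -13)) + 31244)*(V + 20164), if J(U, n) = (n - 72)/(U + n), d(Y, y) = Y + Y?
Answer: 264980978952/185 ≈ 1.4323e+9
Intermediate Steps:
d(Y, y) = 2*Y
J(U, n) = (-72 + n)/(U + n)
(J(195, d(-5, -13)) + 31244)*(V + 20164) = ((-72 + 2*(-5))/(195 + 2*(-5)) + 31244)*(25680 + 20164) = ((-72 - 10)/(195 - 10) + 31244)*45844 = (-82/185 + 31244)*45844 = (5780058/185)*45844 = 264980978952/185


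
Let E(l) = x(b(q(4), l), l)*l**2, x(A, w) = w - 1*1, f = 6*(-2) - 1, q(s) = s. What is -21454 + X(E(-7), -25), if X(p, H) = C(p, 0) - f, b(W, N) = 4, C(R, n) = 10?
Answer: -21431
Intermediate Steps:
f = -13 (f = -12 - 1 = -13)
x(A, w) = -1 + w (x(A, w) = w - 1 = -1 + w)
E(l) = l**2*(-1 + l) (E(l) = (-1 + l)*l**2 = l**2*(-1 + l))
X(p, H) = 23 (X(p, H) = 10 - 1*(-13) = 10 + 13 = 23)
-21454 + X(E(-7), -25) = -21454 + 23 = -21431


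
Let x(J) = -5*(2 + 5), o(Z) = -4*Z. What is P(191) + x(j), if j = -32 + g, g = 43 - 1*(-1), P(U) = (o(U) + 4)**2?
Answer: 577565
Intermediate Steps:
P(U) = (4 - 4*U)**2 (P(U) = (-4*U + 4)**2 = (4 - 4*U)**2)
g = 44 (g = 43 + 1 = 44)
j = 12 (j = -32 + 44 = 12)
x(J) = -35 (x(J) = -5*7 = -35)
P(191) + x(j) = 16*(-1 + 191)**2 - 35 = 16*190**2 - 35 = 16*36100 - 35 = 577600 - 35 = 577565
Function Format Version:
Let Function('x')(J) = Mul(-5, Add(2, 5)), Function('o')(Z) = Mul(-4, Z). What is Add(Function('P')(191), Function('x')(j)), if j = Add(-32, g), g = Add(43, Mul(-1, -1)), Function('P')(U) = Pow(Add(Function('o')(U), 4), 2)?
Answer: 577565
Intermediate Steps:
Function('P')(U) = Pow(Add(4, Mul(-4, U)), 2) (Function('P')(U) = Pow(Add(Mul(-4, U), 4), 2) = Pow(Add(4, Mul(-4, U)), 2))
g = 44 (g = Add(43, 1) = 44)
j = 12 (j = Add(-32, 44) = 12)
Function('x')(J) = -35 (Function('x')(J) = Mul(-5, 7) = -35)
Add(Function('P')(191), Function('x')(j)) = Add(Mul(16, Pow(Add(-1, 191), 2)), -35) = Add(Mul(16, Pow(190, 2)), -35) = Add(Mul(16, 36100), -35) = Add(577600, -35) = 577565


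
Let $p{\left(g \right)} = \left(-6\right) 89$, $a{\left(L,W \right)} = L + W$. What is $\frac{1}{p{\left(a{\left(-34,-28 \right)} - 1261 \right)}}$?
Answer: $- \frac{1}{534} \approx -0.0018727$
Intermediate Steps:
$p{\left(g \right)} = -534$
$\frac{1}{p{\left(a{\left(-34,-28 \right)} - 1261 \right)}} = \frac{1}{-534} = - \frac{1}{534}$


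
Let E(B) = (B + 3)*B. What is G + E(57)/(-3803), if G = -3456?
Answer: -13146588/3803 ≈ -3456.9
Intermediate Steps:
E(B) = B*(3 + B) (E(B) = (3 + B)*B = B*(3 + B))
G + E(57)/(-3803) = -3456 + (57*(3 + 57))/(-3803) = -3456 + (57*60)*(-1/3803) = -3456 + 3420*(-1/3803) = -3456 - 3420/3803 = -13146588/3803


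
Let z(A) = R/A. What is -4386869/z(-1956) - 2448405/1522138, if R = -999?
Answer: -4353678659180009/506871954 ≈ -8.5893e+6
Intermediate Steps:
z(A) = -999/A
-4386869/z(-1956) - 2448405/1522138 = -4386869/((-999/(-1956))) - 2448405/1522138 = -4386869/((-999*(-1/1956))) - 2448405*1/1522138 = -4386869/333/652 - 2448405/1522138 = -4386869*652/333 - 2448405/1522138 = -2860238588/333 - 2448405/1522138 = -4353678659180009/506871954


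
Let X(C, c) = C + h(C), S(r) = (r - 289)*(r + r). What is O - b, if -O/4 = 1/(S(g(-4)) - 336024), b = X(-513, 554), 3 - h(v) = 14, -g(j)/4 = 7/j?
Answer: 44536333/84993 ≈ 524.00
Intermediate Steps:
g(j) = -28/j
S(r) = 2*r*(-289 + r) (S(r) = (-289 + r)*(2*r) = 2*r*(-289 + r))
h(v) = -11 (h(v) = 3 - 1*14 = 3 - 14 = -11)
X(C, c) = -11 + C (X(C, c) = C - 11 = -11 + C)
b = -524 (b = -11 - 513 = -524)
O = 1/84993 (O = -4/(2*(-28/(-4))*(-289 - 28/(-4)) - 336024) = -4/(2*(-28*(-¼))*(-289 - 28*(-¼)) - 336024) = -4/(2*7*(-289 + 7) - 336024) = -4/(2*7*(-282) - 336024) = -4/(-3948 - 336024) = -4/(-339972) = -4*(-1/339972) = 1/84993 ≈ 1.1766e-5)
O - b = 1/84993 - 1*(-524) = 1/84993 + 524 = 44536333/84993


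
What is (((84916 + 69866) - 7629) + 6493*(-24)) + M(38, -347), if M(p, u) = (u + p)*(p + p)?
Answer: -32163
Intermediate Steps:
M(p, u) = 2*p*(p + u) (M(p, u) = (p + u)*(2*p) = 2*p*(p + u))
(((84916 + 69866) - 7629) + 6493*(-24)) + M(38, -347) = (((84916 + 69866) - 7629) + 6493*(-24)) + 2*38*(38 - 347) = ((154782 - 7629) - 155832) + 2*38*(-309) = (147153 - 155832) - 23484 = -8679 - 23484 = -32163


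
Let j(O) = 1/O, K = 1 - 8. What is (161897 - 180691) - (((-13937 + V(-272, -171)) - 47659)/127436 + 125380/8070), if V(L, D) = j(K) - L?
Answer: -13540374935309/719885964 ≈ -18809.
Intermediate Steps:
K = -7
V(L, D) = -1/7 - L (V(L, D) = 1/(-7) - L = -1/7 - L)
(161897 - 180691) - (((-13937 + V(-272, -171)) - 47659)/127436 + 125380/8070) = (161897 - 180691) - (((-13937 + (-1/7 - 1*(-272))) - 47659)/127436 + 125380/8070) = -18794 - (((-13937 + (-1/7 + 272)) - 47659)*(1/127436) + 125380*(1/8070)) = -18794 - (((-13937 + 1903/7) - 47659)*(1/127436) + 12538/807) = -18794 - ((-95656/7 - 47659)*(1/127436) + 12538/807) = -18794 - (-429269/7*1/127436 + 12538/807) = -18794 - (-429269/892052 + 12538/807) = -18794 - 1*10838127893/719885964 = -18794 - 10838127893/719885964 = -13540374935309/719885964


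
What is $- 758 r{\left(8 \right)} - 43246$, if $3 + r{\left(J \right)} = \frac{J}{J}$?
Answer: $-41730$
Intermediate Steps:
$r{\left(J \right)} = -2$ ($r{\left(J \right)} = -3 + \frac{J}{J} = -3 + 1 = -2$)
$- 758 r{\left(8 \right)} - 43246 = \left(-758\right) \left(-2\right) - 43246 = 1516 - 43246 = -41730$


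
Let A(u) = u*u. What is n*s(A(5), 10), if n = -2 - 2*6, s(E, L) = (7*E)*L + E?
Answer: -24850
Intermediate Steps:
A(u) = u²
s(E, L) = E + 7*E*L (s(E, L) = 7*E*L + E = E + 7*E*L)
n = -14 (n = -2 - 12 = -14)
n*s(A(5), 10) = -14*5²*(1 + 7*10) = -350*(1 + 70) = -350*71 = -14*1775 = -24850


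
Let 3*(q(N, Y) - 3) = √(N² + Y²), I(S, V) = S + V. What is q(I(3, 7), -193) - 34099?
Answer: -34096 + 13*√221/3 ≈ -34032.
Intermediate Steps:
q(N, Y) = 3 + √(N² + Y²)/3
q(I(3, 7), -193) - 34099 = (3 + √((3 + 7)² + (-193)²)/3) - 34099 = (3 + √(10² + 37249)/3) - 34099 = (3 + √(100 + 37249)/3) - 34099 = (3 + √37349/3) - 34099 = (3 + (13*√221)/3) - 34099 = (3 + 13*√221/3) - 34099 = -34096 + 13*√221/3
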